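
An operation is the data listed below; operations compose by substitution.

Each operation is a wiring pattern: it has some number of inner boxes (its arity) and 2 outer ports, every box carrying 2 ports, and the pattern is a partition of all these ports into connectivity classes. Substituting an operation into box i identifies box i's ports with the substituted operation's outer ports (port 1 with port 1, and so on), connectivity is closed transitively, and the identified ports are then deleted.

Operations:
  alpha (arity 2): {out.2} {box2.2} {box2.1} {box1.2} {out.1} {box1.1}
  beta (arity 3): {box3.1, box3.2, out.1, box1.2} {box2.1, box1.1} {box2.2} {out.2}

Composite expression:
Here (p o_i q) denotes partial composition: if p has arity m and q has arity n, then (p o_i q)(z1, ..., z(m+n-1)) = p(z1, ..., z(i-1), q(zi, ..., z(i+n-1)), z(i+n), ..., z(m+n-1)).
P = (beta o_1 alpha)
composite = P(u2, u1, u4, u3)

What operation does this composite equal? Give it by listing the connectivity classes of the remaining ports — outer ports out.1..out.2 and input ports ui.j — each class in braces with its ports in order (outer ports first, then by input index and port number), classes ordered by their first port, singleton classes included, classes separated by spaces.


{out.1, u3.1, u3.2} {out.2} {u1.1} {u1.2} {u2.1} {u2.2} {u4.1} {u4.2}

Reachability decides: close wires over beta-identified ports.
after alpha, the pattern on (u2, u1) reads {out.1} {out.2} {u1.1} {u1.2} {u2.1} {u2.2} (out.j = its outer ports)
after beta, the pattern on (u2, u1, u4, u3) reads {out.1, u3.1, u3.2} {out.2} {u1.1} {u1.2} {u2.1} {u2.2} {u4.1} {u4.2} (out.j = its outer ports)


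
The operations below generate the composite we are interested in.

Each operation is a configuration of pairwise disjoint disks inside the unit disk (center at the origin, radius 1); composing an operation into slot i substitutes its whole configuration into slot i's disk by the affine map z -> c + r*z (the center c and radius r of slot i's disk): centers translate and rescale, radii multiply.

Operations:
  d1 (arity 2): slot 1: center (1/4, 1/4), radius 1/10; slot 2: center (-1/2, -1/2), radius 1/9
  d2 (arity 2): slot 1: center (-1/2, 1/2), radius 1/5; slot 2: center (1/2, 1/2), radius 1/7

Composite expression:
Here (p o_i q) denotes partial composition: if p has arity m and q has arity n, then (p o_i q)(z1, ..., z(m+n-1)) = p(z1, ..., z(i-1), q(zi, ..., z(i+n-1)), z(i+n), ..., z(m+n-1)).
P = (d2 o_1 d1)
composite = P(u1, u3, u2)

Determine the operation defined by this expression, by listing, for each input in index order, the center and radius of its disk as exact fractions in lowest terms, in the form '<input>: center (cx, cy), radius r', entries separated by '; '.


u1: center (-9/20, 11/20), radius 1/50; u2: center (1/2, 1/2), radius 1/7; u3: center (-3/5, 2/5), radius 1/45


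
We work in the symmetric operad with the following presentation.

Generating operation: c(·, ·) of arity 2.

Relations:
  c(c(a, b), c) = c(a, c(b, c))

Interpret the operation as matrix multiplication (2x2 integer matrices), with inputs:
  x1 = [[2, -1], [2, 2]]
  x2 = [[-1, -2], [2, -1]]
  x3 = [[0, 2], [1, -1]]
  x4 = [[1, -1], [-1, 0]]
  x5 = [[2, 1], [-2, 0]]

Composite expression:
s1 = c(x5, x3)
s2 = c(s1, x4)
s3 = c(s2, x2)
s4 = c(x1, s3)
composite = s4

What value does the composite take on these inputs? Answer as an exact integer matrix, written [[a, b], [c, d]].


c(x5, x3) = [[1, 3], [0, -4]]
c(c(x5, x3), x4) = [[-2, -1], [4, 0]]
c(c(c(x5, x3), x4), x2) = [[0, 5], [-4, -8]]
c(x1, c(c(c(x5, x3), x4), x2)) = [[4, 18], [-8, -6]]

[[4, 18], [-8, -6]]


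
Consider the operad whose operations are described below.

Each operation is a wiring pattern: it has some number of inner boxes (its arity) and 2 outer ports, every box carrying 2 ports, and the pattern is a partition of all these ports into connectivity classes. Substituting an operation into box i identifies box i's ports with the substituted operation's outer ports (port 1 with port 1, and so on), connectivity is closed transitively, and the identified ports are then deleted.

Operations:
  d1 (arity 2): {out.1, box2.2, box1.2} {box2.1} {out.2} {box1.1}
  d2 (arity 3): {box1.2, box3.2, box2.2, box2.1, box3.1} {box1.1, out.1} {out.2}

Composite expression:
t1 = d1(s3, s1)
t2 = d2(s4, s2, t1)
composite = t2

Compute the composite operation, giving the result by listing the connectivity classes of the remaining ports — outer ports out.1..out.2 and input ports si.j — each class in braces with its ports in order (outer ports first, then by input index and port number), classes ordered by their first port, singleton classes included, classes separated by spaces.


{out.1, s4.1} {out.2} {s1.1} {s1.2, s2.1, s2.2, s3.2, s4.2} {s3.1}


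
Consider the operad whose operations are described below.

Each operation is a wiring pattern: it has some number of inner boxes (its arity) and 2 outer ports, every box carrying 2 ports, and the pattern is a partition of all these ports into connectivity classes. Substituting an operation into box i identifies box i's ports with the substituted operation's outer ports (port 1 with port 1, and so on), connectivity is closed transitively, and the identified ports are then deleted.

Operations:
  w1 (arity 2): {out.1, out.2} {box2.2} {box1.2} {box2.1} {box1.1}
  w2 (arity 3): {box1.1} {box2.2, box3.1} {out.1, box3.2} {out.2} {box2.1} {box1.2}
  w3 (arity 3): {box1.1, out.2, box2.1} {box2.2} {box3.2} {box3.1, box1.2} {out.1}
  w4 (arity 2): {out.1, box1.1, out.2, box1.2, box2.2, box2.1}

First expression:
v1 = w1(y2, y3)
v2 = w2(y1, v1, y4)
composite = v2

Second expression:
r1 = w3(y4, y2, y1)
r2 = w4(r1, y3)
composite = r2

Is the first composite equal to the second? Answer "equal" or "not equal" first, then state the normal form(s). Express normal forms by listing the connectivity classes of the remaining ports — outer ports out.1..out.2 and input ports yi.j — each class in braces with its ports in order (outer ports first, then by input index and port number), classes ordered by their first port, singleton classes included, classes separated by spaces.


not equal — first {out.1, y4.2} {out.2} {y1.1} {y1.2} {y2.1} {y2.2} {y3.1} {y3.2} {y4.1}, second {out.1, out.2, y2.1, y3.1, y3.2, y4.1} {y1.1, y4.2} {y1.2} {y2.2}

Reducing the first expression gives {out.1, y4.2} {out.2} {y1.1} {y1.2} {y2.1} {y2.2} {y3.1} {y3.2} {y4.1}
Reducing the second expression gives {out.1, out.2, y2.1, y3.1, y3.2, y4.1} {y1.1, y4.2} {y1.2} {y2.2}
The forms do not match — not equal.


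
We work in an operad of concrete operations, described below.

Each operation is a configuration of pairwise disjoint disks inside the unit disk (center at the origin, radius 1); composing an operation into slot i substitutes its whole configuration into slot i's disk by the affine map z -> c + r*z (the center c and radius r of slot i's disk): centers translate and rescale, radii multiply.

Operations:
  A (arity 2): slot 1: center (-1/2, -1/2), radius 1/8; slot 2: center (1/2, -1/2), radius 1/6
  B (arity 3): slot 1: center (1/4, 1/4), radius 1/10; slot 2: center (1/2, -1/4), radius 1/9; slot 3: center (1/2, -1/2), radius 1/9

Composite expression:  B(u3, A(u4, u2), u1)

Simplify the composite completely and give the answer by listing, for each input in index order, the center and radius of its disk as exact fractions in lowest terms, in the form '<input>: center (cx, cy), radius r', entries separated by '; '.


Follow each u-input down from B: c' goes to c + r*c', radius to r*r'.
u3 passes through 1 substitution, ending at center (1/4, 1/4), radius 1/10
u4 passes through 2 substitutions, ending at center (4/9, -11/36), radius 1/72
u2 passes through 2 substitutions, ending at center (5/9, -11/36), radius 1/54
u1 passes through 1 substitution, ending at center (1/2, -1/2), radius 1/9

u1: center (1/2, -1/2), radius 1/9; u2: center (5/9, -11/36), radius 1/54; u3: center (1/4, 1/4), radius 1/10; u4: center (4/9, -11/36), radius 1/72


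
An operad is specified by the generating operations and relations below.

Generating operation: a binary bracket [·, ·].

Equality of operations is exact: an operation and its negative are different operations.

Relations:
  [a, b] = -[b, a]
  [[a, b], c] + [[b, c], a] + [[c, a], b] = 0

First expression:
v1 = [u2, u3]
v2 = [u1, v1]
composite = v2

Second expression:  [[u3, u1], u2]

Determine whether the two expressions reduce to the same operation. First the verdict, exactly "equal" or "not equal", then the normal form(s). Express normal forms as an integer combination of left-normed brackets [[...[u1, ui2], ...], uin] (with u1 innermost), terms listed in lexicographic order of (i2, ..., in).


Normal form of the first expression: [[u1, u2], u3] - [[u1, u3], u2]
Normal form of the second expression: -[[u1, u3], u2]
No match — not equal.

not equal; the first gives [[u1, u2], u3] - [[u1, u3], u2] and the second -[[u1, u3], u2]


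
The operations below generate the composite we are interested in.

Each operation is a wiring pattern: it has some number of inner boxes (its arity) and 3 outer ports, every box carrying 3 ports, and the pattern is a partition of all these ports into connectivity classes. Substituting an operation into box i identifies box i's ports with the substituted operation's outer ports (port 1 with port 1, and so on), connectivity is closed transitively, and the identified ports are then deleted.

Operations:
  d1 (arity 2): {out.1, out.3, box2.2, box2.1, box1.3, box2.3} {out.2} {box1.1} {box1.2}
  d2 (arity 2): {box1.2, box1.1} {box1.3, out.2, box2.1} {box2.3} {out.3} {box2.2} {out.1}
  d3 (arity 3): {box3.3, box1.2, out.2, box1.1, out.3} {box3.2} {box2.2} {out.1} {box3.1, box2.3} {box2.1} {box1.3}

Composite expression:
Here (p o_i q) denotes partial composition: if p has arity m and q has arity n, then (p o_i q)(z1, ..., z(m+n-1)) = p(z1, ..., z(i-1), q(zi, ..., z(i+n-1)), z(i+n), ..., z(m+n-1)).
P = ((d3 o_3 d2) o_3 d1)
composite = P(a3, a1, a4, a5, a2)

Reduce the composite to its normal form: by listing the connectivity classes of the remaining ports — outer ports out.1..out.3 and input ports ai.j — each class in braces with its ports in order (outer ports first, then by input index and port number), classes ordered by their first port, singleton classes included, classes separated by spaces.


{out.1} {out.2, out.3, a3.1, a3.2} {a1.1} {a1.2} {a1.3} {a2.1, a4.3, a5.1, a5.2, a5.3} {a2.2} {a2.3} {a3.3} {a4.1} {a4.2}

After gluing at d3, chains via deleted ports link the a-ports.
d1 over (a4, a5) gives {out.1, out.3, a4.3, a5.1, a5.2, a5.3} {out.2} {a4.1} {a4.2}, out.j being that stage's outer ports
d2 over (a4, a5, a2) gives {out.1} {out.2, a2.1, a4.3, a5.1, a5.2, a5.3} {out.3} {a2.2} {a2.3} {a4.1} {a4.2}, out.j being that stage's outer ports
d3 over (a3, a1, a4, a5, a2) gives {out.1} {out.2, out.3, a3.1, a3.2} {a1.1} {a1.2} {a1.3} {a2.1, a4.3, a5.1, a5.2, a5.3} {a2.2} {a2.3} {a3.3} {a4.1} {a4.2}, out.j being that stage's outer ports


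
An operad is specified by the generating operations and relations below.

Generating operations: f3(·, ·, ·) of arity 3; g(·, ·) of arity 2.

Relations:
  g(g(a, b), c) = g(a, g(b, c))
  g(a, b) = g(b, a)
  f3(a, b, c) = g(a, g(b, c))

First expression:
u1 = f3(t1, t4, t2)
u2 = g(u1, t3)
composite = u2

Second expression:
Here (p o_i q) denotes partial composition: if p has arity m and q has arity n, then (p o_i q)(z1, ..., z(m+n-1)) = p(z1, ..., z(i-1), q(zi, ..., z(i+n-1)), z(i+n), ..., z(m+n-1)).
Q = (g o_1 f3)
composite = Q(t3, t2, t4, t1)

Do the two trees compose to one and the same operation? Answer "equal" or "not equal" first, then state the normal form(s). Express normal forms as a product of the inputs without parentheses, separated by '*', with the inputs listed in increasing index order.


equal: each reduces to t1 * t2 * t3 * t4


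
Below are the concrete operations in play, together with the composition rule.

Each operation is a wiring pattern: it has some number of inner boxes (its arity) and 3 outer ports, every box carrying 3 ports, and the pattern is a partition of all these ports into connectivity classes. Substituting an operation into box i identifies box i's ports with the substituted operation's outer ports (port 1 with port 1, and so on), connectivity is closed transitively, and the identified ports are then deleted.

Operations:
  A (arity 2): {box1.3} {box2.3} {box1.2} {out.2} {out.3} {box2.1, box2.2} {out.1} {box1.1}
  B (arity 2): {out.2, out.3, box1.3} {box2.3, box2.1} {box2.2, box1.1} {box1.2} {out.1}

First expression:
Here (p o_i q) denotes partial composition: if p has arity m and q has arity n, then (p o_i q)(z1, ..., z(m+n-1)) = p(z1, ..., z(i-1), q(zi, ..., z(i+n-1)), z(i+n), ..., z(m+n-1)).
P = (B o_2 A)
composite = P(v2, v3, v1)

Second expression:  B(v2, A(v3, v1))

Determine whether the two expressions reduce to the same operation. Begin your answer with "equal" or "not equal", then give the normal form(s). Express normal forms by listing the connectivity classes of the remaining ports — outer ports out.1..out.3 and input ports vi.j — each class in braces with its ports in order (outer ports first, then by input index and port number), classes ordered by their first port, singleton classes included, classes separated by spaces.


Reducing the first expression gives {out.1} {out.2, out.3, v2.3} {v1.1, v1.2} {v1.3} {v2.1} {v2.2} {v3.1} {v3.2} {v3.3}
Reducing the second expression gives {out.1} {out.2, out.3, v2.3} {v1.1, v1.2} {v1.3} {v2.1} {v2.2} {v3.1} {v3.2} {v3.3}
Same normal form: equal.

equal; both compose to {out.1} {out.2, out.3, v2.3} {v1.1, v1.2} {v1.3} {v2.1} {v2.2} {v3.1} {v3.2} {v3.3}


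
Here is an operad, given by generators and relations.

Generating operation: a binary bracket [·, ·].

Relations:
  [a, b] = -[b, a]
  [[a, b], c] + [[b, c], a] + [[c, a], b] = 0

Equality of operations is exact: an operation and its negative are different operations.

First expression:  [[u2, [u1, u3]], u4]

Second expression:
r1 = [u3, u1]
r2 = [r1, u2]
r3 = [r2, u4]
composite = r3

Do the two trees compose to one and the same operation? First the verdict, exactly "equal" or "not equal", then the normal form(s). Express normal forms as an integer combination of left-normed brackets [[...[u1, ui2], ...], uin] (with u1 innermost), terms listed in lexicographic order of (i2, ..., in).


equal; both compose to -[[[u1, u3], u2], u4]

The first expression, normalized: -[[[u1, u3], u2], u4]
The second expression, normalized: -[[[u1, u3], u2], u4]
One common form — equal.


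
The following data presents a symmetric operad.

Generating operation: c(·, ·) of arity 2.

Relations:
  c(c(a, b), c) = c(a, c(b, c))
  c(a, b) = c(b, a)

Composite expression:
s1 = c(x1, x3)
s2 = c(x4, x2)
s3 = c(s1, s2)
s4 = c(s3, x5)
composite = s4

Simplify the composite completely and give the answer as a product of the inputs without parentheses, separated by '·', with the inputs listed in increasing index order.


x1 · x2 · x3 · x4 · x5

Reordering under c is free, so list the x-inputs canonically.
c(x1, x3) linearizes to x1 · x3
c(x4, x2) linearizes to x4 · x2
c(c(x1, x3), c(x4, x2)) linearizes to x1 · x3 · x4 · x2
c(c(c(x1, x3), c(x4, x2)), x5) linearizes to x1 · x3 · x4 · x2 · x5
putting the inputs in ascending order: x1 · x2 · x3 · x4 · x5


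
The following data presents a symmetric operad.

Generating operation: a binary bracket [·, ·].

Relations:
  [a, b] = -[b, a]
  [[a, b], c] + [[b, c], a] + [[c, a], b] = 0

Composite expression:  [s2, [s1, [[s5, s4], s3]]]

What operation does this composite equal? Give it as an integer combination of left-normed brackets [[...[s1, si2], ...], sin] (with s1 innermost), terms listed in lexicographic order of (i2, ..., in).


-[[[[s1, s3], s4], s5], s2] + [[[[s1, s3], s5], s4], s2] + [[[[s1, s4], s5], s3], s2] - [[[[s1, s5], s4], s3], s2]

Antisymmetry and Jacobi reduce to s1-anchored left-normed brackets.
Composite bracket: [s2, [s1, [[s5, s4], s3]]]
Each bracket splits as ab - ba, giving 16 signed words (2^4 = 16).
Keep just the words that open with s1:
  s1s3s4s5s2 appears with sign -1, giving the term -[[[[s1, s3], s4], s5], s2]
  s1s3s5s4s2 appears with sign +1, giving the term +[[[[s1, s3], s5], s4], s2]
  s1s4s5s3s2 appears with sign +1, giving the term +[[[[s1, s4], s5], s3], s2]
  s1s5s4s3s2 appears with sign -1, giving the term -[[[[s1, s5], s4], s3], s2]


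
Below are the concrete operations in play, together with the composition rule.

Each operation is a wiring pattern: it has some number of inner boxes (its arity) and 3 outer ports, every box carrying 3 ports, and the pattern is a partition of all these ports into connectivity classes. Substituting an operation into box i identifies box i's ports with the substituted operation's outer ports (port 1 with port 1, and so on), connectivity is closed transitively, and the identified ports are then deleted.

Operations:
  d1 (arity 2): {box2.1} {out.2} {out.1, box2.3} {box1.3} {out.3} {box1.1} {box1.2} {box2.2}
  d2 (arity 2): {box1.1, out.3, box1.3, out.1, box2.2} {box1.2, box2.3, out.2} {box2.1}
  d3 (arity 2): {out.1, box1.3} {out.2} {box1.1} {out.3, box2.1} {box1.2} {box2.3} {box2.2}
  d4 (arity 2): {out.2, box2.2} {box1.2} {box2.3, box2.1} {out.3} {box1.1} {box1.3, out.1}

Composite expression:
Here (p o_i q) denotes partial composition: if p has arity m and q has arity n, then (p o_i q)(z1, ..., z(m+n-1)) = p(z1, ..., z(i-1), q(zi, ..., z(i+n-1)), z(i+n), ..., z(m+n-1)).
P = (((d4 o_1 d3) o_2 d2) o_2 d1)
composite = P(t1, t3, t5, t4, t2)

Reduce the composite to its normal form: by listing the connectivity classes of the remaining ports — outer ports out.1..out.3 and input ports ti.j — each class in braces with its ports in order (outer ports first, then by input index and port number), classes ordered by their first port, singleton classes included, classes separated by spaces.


{out.1, t4.2, t5.3} {out.2, t2.2} {out.3} {t1.1} {t1.2} {t1.3} {t2.1, t2.3} {t3.1} {t3.2} {t3.3} {t4.1} {t4.3} {t5.1} {t5.2}

Treat the ports identified at d4 as solder joints: merge, then drop.
stage d1: inputs (t3, t5), connectivity {out.1, t5.3} {out.2} {out.3} {t3.1} {t3.2} {t3.3} {t5.1} {t5.2}, out.j its boundary
stage d2: inputs (t3, t5, t4), connectivity {out.1, out.3, t4.2, t5.3} {out.2, t4.3} {t3.1} {t3.2} {t3.3} {t4.1} {t5.1} {t5.2}, out.j its boundary
stage d3: inputs (t1, t3, t5, t4), connectivity {out.1, t1.3} {out.2} {out.3, t4.2, t5.3} {t1.1} {t1.2} {t3.1} {t3.2} {t3.3} {t4.1} {t4.3} {t5.1} {t5.2}, out.j its boundary
stage d4: inputs (t1, t3, t5, t4, t2), connectivity {out.1, t4.2, t5.3} {out.2, t2.2} {out.3} {t1.1} {t1.2} {t1.3} {t2.1, t2.3} {t3.1} {t3.2} {t3.3} {t4.1} {t4.3} {t5.1} {t5.2}, out.j its boundary


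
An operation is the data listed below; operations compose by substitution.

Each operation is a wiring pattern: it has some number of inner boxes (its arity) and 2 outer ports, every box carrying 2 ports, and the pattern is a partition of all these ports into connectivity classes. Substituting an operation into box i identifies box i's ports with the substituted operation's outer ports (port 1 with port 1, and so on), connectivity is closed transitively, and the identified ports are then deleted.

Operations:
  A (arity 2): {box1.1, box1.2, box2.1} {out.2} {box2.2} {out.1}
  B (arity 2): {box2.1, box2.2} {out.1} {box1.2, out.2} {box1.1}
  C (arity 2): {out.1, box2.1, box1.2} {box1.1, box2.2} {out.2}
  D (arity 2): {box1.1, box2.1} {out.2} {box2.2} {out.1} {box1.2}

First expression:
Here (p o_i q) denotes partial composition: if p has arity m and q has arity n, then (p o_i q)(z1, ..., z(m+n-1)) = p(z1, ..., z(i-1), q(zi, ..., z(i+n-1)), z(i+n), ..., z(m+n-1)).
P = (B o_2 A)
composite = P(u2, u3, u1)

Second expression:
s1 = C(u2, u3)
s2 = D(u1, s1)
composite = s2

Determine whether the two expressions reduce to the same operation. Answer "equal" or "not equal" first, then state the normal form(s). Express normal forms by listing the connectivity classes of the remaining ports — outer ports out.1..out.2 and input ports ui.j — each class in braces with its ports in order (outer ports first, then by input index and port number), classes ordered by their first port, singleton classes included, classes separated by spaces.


not equal: they reduce to {out.1} {out.2, u2.2} {u1.1, u3.1, u3.2} {u1.2} {u2.1} and {out.1} {out.2} {u1.1, u2.2, u3.1} {u1.2} {u2.1, u3.2}

The first composite normalizes to {out.1} {out.2, u2.2} {u1.1, u3.1, u3.2} {u1.2} {u2.1}
The second composite normalizes to {out.1} {out.2} {u1.1, u2.2, u3.1} {u1.2} {u2.1, u3.2}
The normal forms differ: not equal.


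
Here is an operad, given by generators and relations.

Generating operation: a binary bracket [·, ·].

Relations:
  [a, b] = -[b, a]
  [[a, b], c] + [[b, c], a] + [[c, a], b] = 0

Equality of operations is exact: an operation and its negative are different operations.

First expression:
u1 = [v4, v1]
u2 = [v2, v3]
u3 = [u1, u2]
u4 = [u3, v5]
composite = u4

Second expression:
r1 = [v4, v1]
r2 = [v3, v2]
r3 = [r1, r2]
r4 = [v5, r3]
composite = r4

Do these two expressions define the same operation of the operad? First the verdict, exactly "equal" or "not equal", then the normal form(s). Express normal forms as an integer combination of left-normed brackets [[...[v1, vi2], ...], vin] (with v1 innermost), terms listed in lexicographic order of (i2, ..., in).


equal; both compose to -[[[[v1, v4], v2], v3], v5] + [[[[v1, v4], v3], v2], v5]

Normal form of the first expression: -[[[[v1, v4], v2], v3], v5] + [[[[v1, v4], v3], v2], v5]
Normal form of the second expression: -[[[[v1, v4], v2], v3], v5] + [[[[v1, v4], v3], v2], v5]
One common form — equal.


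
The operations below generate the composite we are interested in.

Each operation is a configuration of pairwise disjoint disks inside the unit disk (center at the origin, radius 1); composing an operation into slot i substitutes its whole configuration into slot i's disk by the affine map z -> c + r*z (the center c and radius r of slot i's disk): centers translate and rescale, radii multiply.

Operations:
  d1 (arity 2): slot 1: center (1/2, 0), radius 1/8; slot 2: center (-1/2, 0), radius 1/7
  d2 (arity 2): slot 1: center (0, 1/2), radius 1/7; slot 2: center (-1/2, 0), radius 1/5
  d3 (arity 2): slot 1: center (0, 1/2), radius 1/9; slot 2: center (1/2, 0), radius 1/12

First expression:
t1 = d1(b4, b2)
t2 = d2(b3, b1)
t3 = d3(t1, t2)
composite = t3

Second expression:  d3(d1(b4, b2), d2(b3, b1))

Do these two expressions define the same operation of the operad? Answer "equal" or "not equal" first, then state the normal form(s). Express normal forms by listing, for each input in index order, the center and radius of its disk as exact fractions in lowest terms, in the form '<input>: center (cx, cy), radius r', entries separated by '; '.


The first expression, normalized: b1: center (11/24, 0), radius 1/60; b2: center (-1/18, 1/2), radius 1/63; b3: center (1/2, 1/24), radius 1/84; b4: center (1/18, 1/2), radius 1/72
The second expression, normalized: b1: center (11/24, 0), radius 1/60; b2: center (-1/18, 1/2), radius 1/63; b3: center (1/2, 1/24), radius 1/84; b4: center (1/18, 1/2), radius 1/72
Same normal form: equal.

equal; both compose to b1: center (11/24, 0), radius 1/60; b2: center (-1/18, 1/2), radius 1/63; b3: center (1/2, 1/24), radius 1/84; b4: center (1/18, 1/2), radius 1/72


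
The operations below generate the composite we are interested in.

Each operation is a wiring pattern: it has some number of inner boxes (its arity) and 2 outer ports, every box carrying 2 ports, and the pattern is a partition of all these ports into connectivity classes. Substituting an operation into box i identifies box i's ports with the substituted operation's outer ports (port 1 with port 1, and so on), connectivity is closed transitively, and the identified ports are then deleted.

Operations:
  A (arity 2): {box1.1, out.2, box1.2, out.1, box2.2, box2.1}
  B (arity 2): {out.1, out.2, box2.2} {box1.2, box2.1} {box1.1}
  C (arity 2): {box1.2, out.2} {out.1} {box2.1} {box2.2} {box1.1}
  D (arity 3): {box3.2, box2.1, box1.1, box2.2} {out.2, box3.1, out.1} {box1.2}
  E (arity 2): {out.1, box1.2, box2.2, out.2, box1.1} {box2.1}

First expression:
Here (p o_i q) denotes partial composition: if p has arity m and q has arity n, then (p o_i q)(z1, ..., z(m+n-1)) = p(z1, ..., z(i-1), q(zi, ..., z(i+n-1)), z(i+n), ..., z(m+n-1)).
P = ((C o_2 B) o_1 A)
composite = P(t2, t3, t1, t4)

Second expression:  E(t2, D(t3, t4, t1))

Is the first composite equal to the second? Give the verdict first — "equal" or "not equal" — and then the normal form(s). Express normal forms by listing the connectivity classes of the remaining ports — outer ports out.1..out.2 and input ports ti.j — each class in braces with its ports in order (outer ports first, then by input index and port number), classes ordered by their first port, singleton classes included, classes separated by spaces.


not equal — first {out.1} {out.2, t2.1, t2.2, t3.1, t3.2} {t1.1} {t1.2, t4.1} {t4.2}, second {out.1, out.2, t1.1, t2.1, t2.2} {t1.2, t3.1, t4.1, t4.2} {t3.2}

Reducing the first expression gives {out.1} {out.2, t2.1, t2.2, t3.1, t3.2} {t1.1} {t1.2, t4.1} {t4.2}
Reducing the second expression gives {out.1, out.2, t1.1, t2.1, t2.2} {t1.2, t3.1, t4.1, t4.2} {t3.2}
Different reductions; not equal.


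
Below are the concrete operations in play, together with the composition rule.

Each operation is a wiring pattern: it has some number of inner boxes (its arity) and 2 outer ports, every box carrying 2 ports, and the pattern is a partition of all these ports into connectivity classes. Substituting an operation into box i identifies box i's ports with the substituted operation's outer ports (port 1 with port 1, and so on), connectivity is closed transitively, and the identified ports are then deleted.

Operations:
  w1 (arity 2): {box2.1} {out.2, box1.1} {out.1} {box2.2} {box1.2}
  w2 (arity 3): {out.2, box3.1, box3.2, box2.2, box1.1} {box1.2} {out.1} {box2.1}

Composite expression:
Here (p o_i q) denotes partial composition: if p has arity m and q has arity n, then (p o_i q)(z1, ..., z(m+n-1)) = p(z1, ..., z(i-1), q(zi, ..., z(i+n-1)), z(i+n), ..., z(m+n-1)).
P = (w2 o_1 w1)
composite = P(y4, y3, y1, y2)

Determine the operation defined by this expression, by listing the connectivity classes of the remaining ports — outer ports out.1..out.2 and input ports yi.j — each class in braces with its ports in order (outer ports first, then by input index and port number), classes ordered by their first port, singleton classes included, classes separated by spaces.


Substituting into w2 glues patterns; closure does the rest.
composing w1 on (y4, y3), with out.j its own outer ports: {out.1} {out.2, y4.1} {y3.1} {y3.2} {y4.2}
composing w2 on (y4, y3, y1, y2), with out.j its own outer ports: {out.1} {out.2, y1.2, y2.1, y2.2} {y1.1} {y3.1} {y3.2} {y4.1} {y4.2}

{out.1} {out.2, y1.2, y2.1, y2.2} {y1.1} {y3.1} {y3.2} {y4.1} {y4.2}


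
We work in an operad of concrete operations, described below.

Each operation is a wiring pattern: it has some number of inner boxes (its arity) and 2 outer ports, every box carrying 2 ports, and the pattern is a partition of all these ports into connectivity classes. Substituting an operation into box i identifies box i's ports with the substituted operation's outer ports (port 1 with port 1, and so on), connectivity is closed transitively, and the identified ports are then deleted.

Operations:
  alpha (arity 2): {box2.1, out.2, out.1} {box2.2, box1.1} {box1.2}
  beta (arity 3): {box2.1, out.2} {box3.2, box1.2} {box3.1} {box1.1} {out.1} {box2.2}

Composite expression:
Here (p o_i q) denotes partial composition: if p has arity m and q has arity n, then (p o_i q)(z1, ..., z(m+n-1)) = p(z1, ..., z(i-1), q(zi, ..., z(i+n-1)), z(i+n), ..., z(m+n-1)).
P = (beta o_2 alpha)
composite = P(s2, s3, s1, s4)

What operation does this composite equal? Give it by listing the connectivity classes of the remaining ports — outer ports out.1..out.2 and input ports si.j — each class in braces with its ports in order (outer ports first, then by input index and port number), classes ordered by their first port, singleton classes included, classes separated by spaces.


{out.1} {out.2, s1.1} {s1.2, s3.1} {s2.1} {s2.2, s4.2} {s3.2} {s4.1}

Two ports join when wires chain via beta-identified ports.
the subtree at alpha composes to {out.1, out.2, s1.1} {s1.2, s3.1} {s3.2} on (s3, s1); out.j = own outer ports
the subtree at beta composes to {out.1} {out.2, s1.1} {s1.2, s3.1} {s2.1} {s2.2, s4.2} {s3.2} {s4.1} on (s2, s3, s1, s4); out.j = own outer ports


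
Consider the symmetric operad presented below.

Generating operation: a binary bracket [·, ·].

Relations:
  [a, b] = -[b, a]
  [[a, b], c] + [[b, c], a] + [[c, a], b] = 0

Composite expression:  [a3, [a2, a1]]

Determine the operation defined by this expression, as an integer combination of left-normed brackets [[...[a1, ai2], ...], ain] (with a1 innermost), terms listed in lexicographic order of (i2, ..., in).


[[a1, a2], a3]

Skip Jacobi rewriting: expand, keep a1-initial words, read off terms.
Composite bracket: [a3, [a2, a1]]
Full expansion: 4 signed words from ab - ba (2^2 = 4).
Words beginning with a1 determine it all:
  from a1a2a3, sign +1: term +[[a1, a2], a3]


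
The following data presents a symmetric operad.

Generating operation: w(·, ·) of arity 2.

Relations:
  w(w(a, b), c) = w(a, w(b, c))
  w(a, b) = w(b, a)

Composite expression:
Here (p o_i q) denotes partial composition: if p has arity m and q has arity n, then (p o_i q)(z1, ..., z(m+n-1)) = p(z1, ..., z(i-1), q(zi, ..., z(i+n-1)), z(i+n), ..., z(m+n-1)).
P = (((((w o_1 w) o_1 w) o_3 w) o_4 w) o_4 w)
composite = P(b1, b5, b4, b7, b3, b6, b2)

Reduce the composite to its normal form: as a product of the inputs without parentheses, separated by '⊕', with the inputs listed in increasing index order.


Any arrangement under w is one operation, so sort the b-inputs.
w(b1, b5) flattens to b1 ⊕ b5
w(b7, b3) flattens to b7 ⊕ b3
w(w(b7, b3), b6) flattens to b7 ⊕ b3 ⊕ b6
w(b4, w(w(b7, b3), b6)) flattens to b4 ⊕ b7 ⊕ b3 ⊕ b6
w(w(b1, b5), w(b4, w(w(b7, b3), b6))) flattens to b1 ⊕ b5 ⊕ b4 ⊕ b7 ⊕ b3 ⊕ b6
w(w(w(b1, b5), w(b4, w(w(b7, b3), b6))), b2) flattens to b1 ⊕ b5 ⊕ b4 ⊕ b7 ⊕ b3 ⊕ b6 ⊕ b2
reordering the factors by index: b1 ⊕ b2 ⊕ b3 ⊕ b4 ⊕ b5 ⊕ b6 ⊕ b7

b1 ⊕ b2 ⊕ b3 ⊕ b4 ⊕ b5 ⊕ b6 ⊕ b7


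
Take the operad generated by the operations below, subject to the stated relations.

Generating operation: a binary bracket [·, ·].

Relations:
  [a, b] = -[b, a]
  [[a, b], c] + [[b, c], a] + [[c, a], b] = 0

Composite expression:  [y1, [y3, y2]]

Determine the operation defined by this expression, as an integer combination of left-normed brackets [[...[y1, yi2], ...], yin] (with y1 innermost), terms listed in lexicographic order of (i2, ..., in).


-[[y1, y2], y3] + [[y1, y3], y2]

In the tensor algebra, words opening y1 carry the y1-anchored form.
Composite bracket: [y1, [y3, y2]]
Full expansion: 4 signed words from ab - ba (2^2 = 4).
Coefficients come from the y1-initial words:
  the word y1y2y3 carries sign -1 and contributes -[[y1, y2], y3]
  the word y1y3y2 carries sign +1 and contributes +[[y1, y3], y2]


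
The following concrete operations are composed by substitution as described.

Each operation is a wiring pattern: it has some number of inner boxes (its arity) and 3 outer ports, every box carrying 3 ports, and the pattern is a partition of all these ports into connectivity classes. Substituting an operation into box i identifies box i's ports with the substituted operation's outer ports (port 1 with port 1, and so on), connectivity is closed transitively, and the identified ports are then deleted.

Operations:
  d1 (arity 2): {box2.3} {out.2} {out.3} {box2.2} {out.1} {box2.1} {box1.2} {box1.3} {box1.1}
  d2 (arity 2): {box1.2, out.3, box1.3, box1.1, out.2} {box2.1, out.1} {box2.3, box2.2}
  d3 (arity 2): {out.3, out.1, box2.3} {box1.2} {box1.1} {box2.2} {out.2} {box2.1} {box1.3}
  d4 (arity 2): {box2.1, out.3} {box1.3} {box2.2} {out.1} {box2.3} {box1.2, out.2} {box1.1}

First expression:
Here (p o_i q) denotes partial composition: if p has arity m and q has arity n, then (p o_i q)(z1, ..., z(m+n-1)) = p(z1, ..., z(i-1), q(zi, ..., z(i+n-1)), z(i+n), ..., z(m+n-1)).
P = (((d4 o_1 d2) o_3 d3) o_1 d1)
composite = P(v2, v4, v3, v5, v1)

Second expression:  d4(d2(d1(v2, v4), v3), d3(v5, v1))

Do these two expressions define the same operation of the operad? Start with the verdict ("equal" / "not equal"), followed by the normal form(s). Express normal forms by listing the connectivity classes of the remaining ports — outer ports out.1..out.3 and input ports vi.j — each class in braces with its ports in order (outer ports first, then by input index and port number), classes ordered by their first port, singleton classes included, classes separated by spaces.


equal; both compose to {out.1} {out.2} {out.3, v1.3} {v1.1} {v1.2} {v2.1} {v2.2} {v2.3} {v3.1} {v3.2, v3.3} {v4.1} {v4.2} {v4.3} {v5.1} {v5.2} {v5.3}

Normal form of the first expression: {out.1} {out.2} {out.3, v1.3} {v1.1} {v1.2} {v2.1} {v2.2} {v2.3} {v3.1} {v3.2, v3.3} {v4.1} {v4.2} {v4.3} {v5.1} {v5.2} {v5.3}
Normal form of the second expression: {out.1} {out.2} {out.3, v1.3} {v1.1} {v1.2} {v2.1} {v2.2} {v2.3} {v3.1} {v3.2, v3.3} {v4.1} {v4.2} {v4.3} {v5.1} {v5.2} {v5.3}
One common form — equal.


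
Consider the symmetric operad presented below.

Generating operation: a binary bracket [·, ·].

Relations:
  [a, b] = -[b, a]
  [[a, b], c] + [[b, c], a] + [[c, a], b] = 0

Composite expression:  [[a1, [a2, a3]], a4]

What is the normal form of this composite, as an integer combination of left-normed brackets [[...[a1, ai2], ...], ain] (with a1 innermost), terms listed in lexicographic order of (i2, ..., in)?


[[[a1, a2], a3], a4] - [[[a1, a3], a2], a4]

Expand each bracket as ab - ba; the a1-initial words give the coefficients.
Composite bracket: [[a1, [a2, a3]], a4]
The bracket unfolds into 8 signed words via [a, b] = ab - ba (2^3 = 8).
Words beginning with a1 determine it all:
  word a1a2a3a4 has sign +1, contributing +[[[a1, a2], a3], a4]
  word a1a3a2a4 has sign -1, contributing -[[[a1, a3], a2], a4]


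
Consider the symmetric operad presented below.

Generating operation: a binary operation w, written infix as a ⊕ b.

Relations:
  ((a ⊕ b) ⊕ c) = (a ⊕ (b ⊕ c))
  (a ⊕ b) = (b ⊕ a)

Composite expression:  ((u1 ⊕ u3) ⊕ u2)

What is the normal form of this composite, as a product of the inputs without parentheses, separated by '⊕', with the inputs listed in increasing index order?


u1 ⊕ u2 ⊕ u3

Any arrangement under w is one operation, so sort the u-inputs.
(u1 ⊕ u3) flattens to u1 ⊕ u3
((u1 ⊕ u3) ⊕ u2) flattens to u1 ⊕ u3 ⊕ u2
reordering the factors by index: u1 ⊕ u2 ⊕ u3


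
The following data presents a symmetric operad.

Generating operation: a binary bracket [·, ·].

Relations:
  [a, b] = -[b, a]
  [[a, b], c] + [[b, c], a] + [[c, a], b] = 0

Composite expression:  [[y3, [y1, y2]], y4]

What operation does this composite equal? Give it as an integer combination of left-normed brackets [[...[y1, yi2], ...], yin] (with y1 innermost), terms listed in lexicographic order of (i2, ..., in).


-[[[y1, y2], y3], y4]

Skip Jacobi rewriting: expand, keep y1-initial words, read off terms.
Composite bracket: [[y3, [y1, y2]], y4]
The bracket unfolds into 8 signed words via [a, b] = ab - ba (2^3 = 8).
Collect the words opening with y1:
  from y1y2y3y4, sign -1: term -[[[y1, y2], y3], y4]


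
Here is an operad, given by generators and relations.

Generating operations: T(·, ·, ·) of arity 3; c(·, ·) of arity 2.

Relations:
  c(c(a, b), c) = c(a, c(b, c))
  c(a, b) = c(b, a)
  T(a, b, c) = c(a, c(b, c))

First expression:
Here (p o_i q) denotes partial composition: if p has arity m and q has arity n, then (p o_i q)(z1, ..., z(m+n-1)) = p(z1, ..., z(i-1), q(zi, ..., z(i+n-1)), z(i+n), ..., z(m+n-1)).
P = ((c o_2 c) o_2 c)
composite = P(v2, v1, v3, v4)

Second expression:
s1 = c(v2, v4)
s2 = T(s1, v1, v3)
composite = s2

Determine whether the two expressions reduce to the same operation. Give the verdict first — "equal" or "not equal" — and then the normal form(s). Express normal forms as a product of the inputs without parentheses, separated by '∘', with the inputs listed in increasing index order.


equal — both sides give v1 ∘ v2 ∘ v3 ∘ v4


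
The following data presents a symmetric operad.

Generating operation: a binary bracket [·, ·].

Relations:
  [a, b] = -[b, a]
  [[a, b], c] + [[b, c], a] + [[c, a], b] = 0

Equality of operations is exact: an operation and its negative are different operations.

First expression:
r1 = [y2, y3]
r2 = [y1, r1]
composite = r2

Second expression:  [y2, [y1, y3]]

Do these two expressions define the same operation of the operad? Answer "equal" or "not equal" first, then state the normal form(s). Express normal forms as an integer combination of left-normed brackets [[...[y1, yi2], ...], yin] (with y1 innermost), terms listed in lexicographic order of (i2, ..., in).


In normal form, the first expression is [[y1, y2], y3] - [[y1, y3], y2]
In normal form, the second expression is -[[y1, y3], y2]
The forms do not match — not equal.

not equal — first [[y1, y2], y3] - [[y1, y3], y2], second -[[y1, y3], y2]


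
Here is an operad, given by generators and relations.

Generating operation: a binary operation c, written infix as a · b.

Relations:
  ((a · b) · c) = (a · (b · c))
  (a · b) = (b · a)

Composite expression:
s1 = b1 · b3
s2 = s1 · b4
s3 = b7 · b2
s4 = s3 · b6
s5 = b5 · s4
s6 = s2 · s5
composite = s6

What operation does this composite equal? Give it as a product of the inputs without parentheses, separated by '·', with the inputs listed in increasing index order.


b1 · b2 · b3 · b4 · b5 · b6 · b7

With c associative and commutative, the b-input set is all that matters.
(b1 · b3) spells out as b1 · b3
((b1 · b3) · b4) spells out as b1 · b3 · b4
(b7 · b2) spells out as b7 · b2
((b7 · b2) · b6) spells out as b7 · b2 · b6
(b5 · ((b7 · b2) · b6)) spells out as b5 · b7 · b2 · b6
(((b1 · b3) · b4) · (b5 · ((b7 · b2) · b6))) spells out as b1 · b3 · b4 · b5 · b7 · b2 · b6
sorting the factors by input index: b1 · b2 · b3 · b4 · b5 · b6 · b7


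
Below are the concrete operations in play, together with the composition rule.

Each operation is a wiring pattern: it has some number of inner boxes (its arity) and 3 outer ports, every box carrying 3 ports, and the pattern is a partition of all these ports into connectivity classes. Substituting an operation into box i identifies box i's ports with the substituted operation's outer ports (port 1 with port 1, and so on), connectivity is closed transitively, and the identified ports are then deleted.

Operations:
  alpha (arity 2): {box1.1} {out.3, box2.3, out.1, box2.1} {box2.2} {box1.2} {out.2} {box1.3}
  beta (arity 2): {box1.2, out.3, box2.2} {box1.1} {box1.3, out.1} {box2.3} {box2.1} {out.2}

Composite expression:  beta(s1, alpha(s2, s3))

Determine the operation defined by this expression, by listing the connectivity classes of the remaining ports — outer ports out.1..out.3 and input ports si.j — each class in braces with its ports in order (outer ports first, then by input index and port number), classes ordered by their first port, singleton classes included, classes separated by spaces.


{out.1, s1.3} {out.2} {out.3, s1.2} {s1.1} {s2.1} {s2.2} {s2.3} {s3.1, s3.3} {s3.2}


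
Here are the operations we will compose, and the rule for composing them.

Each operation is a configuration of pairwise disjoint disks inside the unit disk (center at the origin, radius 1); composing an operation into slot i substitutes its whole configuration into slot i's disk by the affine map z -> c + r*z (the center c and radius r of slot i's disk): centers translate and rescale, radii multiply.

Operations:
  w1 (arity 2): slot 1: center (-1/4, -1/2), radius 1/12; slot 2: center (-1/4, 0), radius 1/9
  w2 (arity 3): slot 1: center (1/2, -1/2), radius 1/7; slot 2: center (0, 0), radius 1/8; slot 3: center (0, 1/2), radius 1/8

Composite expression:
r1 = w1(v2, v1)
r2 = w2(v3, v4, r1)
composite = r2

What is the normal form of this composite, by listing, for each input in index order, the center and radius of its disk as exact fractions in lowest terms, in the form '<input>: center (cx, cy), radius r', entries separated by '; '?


v1: center (-1/32, 1/2), radius 1/72; v2: center (-1/32, 7/16), radius 1/96; v3: center (1/2, -1/2), radius 1/7; v4: center (0, 0), radius 1/8

Each v-disk chains the slot maps above it in w2; radii multiply.
v3: after 1 affine step, its disk has center (1/2, -1/2), radius 1/7
v4: after 1 affine step, its disk has center (0, 0), radius 1/8
v2: after 2 affine steps, its disk has center (-1/32, 7/16), radius 1/96
v1: after 2 affine steps, its disk has center (-1/32, 1/2), radius 1/72
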